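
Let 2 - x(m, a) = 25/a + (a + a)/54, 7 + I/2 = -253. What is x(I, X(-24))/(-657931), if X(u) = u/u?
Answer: 622/17764137 ≈ 3.5014e-5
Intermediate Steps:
X(u) = 1
I = -520 (I = -14 + 2*(-253) = -14 - 506 = -520)
x(m, a) = 2 - 25/a - a/27 (x(m, a) = 2 - (25/a + (a + a)/54) = 2 - (25/a + (2*a)*(1/54)) = 2 - (25/a + a/27) = 2 + (-25/a - a/27) = 2 - 25/a - a/27)
x(I, X(-24))/(-657931) = (2 - 25/1 - 1/27*1)/(-657931) = (2 - 25*1 - 1/27)*(-1/657931) = (2 - 25 - 1/27)*(-1/657931) = -622/27*(-1/657931) = 622/17764137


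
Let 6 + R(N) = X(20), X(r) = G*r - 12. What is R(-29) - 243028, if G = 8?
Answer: -242886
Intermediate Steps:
X(r) = -12 + 8*r (X(r) = 8*r - 12 = -12 + 8*r)
R(N) = 142 (R(N) = -6 + (-12 + 8*20) = -6 + (-12 + 160) = -6 + 148 = 142)
R(-29) - 243028 = 142 - 243028 = -242886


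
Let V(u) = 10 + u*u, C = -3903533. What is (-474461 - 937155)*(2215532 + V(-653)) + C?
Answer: -3729424206349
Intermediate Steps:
V(u) = 10 + u²
(-474461 - 937155)*(2215532 + V(-653)) + C = (-474461 - 937155)*(2215532 + (10 + (-653)²)) - 3903533 = -1411616*(2215532 + (10 + 426409)) - 3903533 = -1411616*(2215532 + 426419) - 3903533 = -1411616*2641951 - 3903533 = -3729420302816 - 3903533 = -3729424206349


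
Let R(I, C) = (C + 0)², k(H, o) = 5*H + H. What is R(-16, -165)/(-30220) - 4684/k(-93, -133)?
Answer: 12635893/1686276 ≈ 7.4934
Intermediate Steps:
k(H, o) = 6*H
R(I, C) = C²
R(-16, -165)/(-30220) - 4684/k(-93, -133) = (-165)²/(-30220) - 4684/(6*(-93)) = 27225*(-1/30220) - 4684/(-558) = -5445/6044 - 4684*(-1/558) = -5445/6044 + 2342/279 = 12635893/1686276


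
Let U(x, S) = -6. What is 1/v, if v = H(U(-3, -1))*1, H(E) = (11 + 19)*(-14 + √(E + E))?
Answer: -7/3120 - I*√3/3120 ≈ -0.0022436 - 0.00055514*I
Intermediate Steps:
H(E) = -420 + 30*√2*√E (H(E) = 30*(-14 + √(2*E)) = 30*(-14 + √2*√E) = -420 + 30*√2*√E)
v = -420 + 60*I*√3 (v = (-420 + 30*√2*√(-6))*1 = (-420 + 30*√2*(I*√6))*1 = (-420 + 60*I*√3)*1 = -420 + 60*I*√3 ≈ -420.0 + 103.92*I)
1/v = 1/(-420 + 60*I*√3)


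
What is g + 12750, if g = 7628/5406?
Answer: 34467064/2703 ≈ 12751.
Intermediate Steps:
g = 3814/2703 (g = 7628*(1/5406) = 3814/2703 ≈ 1.4110)
g + 12750 = 3814/2703 + 12750 = 34467064/2703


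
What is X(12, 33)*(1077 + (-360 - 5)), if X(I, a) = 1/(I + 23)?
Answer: 712/35 ≈ 20.343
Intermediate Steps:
X(I, a) = 1/(23 + I)
X(12, 33)*(1077 + (-360 - 5)) = (1077 + (-360 - 5))/(23 + 12) = (1077 - 365)/35 = (1/35)*712 = 712/35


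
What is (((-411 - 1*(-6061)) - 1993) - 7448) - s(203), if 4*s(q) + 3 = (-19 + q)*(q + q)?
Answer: -89865/4 ≈ -22466.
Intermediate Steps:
s(q) = -3/4 + q*(-19 + q)/2 (s(q) = -3/4 + ((-19 + q)*(q + q))/4 = -3/4 + ((-19 + q)*(2*q))/4 = -3/4 + (2*q*(-19 + q))/4 = -3/4 + q*(-19 + q)/2)
(((-411 - 1*(-6061)) - 1993) - 7448) - s(203) = (((-411 - 1*(-6061)) - 1993) - 7448) - (-3/4 + (1/2)*203**2 - 19/2*203) = (((-411 + 6061) - 1993) - 7448) - (-3/4 + (1/2)*41209 - 3857/2) = ((5650 - 1993) - 7448) - (-3/4 + 41209/2 - 3857/2) = (3657 - 7448) - 1*74701/4 = -3791 - 74701/4 = -89865/4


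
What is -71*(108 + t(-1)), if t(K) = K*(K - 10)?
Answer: -8449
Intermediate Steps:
t(K) = K*(-10 + K)
-71*(108 + t(-1)) = -71*(108 - (-10 - 1)) = -71*(108 - 1*(-11)) = -71*(108 + 11) = -71*119 = -8449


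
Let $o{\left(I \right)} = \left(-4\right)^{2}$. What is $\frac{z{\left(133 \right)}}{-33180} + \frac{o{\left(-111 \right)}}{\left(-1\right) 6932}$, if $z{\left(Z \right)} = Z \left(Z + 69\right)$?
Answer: $- \frac{3335107}{4107210} \approx -0.81201$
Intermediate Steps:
$o{\left(I \right)} = 16$
$z{\left(Z \right)} = Z \left(69 + Z\right)$
$\frac{z{\left(133 \right)}}{-33180} + \frac{o{\left(-111 \right)}}{\left(-1\right) 6932} = \frac{133 \left(69 + 133\right)}{-33180} + \frac{16}{\left(-1\right) 6932} = 133 \cdot 202 \left(- \frac{1}{33180}\right) + \frac{16}{-6932} = 26866 \left(- \frac{1}{33180}\right) + 16 \left(- \frac{1}{6932}\right) = - \frac{1919}{2370} - \frac{4}{1733} = - \frac{3335107}{4107210}$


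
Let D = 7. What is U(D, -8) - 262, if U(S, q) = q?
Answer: -270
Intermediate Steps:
U(D, -8) - 262 = -8 - 262 = -270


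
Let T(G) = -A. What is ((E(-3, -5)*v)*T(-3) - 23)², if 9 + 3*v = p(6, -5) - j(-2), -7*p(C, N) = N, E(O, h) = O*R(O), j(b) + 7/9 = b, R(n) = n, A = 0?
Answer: 529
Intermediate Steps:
j(b) = -7/9 + b
E(O, h) = O² (E(O, h) = O*O = O²)
p(C, N) = -N/7
T(G) = 0 (T(G) = -1*0 = 0)
v = -347/189 (v = -3 + (-⅐*(-5) - (-7/9 - 2))/3 = -3 + (5/7 - 1*(-25/9))/3 = -3 + (5/7 + 25/9)/3 = -3 + (⅓)*(220/63) = -3 + 220/189 = -347/189 ≈ -1.8360)
((E(-3, -5)*v)*T(-3) - 23)² = (((-3)²*(-347/189))*0 - 23)² = ((9*(-347/189))*0 - 23)² = (-347/21*0 - 23)² = (0 - 23)² = (-23)² = 529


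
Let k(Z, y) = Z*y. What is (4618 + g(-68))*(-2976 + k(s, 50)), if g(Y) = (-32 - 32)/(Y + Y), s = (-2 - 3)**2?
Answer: -135515164/17 ≈ -7.9715e+6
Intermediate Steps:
s = 25 (s = (-5)**2 = 25)
g(Y) = -32/Y (g(Y) = -64*1/(2*Y) = -32/Y)
(4618 + g(-68))*(-2976 + k(s, 50)) = (4618 - 32/(-68))*(-2976 + 25*50) = (4618 - 32*(-1/68))*(-2976 + 1250) = (4618 + 8/17)*(-1726) = (78514/17)*(-1726) = -135515164/17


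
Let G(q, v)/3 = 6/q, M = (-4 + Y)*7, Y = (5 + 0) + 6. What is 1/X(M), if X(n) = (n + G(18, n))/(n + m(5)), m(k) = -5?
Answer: 22/25 ≈ 0.88000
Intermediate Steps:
Y = 11 (Y = 5 + 6 = 11)
M = 49 (M = (-4 + 11)*7 = 7*7 = 49)
G(q, v) = 18/q (G(q, v) = 3*(6/q) = 18/q)
X(n) = (1 + n)/(-5 + n) (X(n) = (n + 18/18)/(n - 5) = (n + 18*(1/18))/(-5 + n) = (n + 1)/(-5 + n) = (1 + n)/(-5 + n))
1/X(M) = 1/((1 + 49)/(-5 + 49)) = 1/(50/44) = 1/((1/44)*50) = 1/(25/22) = 22/25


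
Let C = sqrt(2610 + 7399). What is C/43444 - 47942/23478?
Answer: -23971/11739 + sqrt(10009)/43444 ≈ -2.0397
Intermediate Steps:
C = sqrt(10009) ≈ 100.04
C/43444 - 47942/23478 = sqrt(10009)/43444 - 47942/23478 = sqrt(10009)*(1/43444) - 47942*1/23478 = sqrt(10009)/43444 - 23971/11739 = -23971/11739 + sqrt(10009)/43444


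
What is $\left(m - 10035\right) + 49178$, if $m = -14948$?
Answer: $24195$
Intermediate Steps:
$\left(m - 10035\right) + 49178 = \left(-14948 - 10035\right) + 49178 = -24983 + 49178 = 24195$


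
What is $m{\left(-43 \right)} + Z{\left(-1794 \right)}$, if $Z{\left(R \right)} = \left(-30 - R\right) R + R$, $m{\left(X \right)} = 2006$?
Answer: $-3164404$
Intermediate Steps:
$Z{\left(R \right)} = R + R \left(-30 - R\right)$ ($Z{\left(R \right)} = R \left(-30 - R\right) + R = R + R \left(-30 - R\right)$)
$m{\left(-43 \right)} + Z{\left(-1794 \right)} = 2006 - - 1794 \left(29 - 1794\right) = 2006 - \left(-1794\right) \left(-1765\right) = 2006 - 3166410 = -3164404$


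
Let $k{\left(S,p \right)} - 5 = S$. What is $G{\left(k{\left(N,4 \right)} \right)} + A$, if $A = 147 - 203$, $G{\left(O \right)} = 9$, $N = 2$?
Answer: $-47$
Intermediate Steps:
$k{\left(S,p \right)} = 5 + S$
$A = -56$
$G{\left(k{\left(N,4 \right)} \right)} + A = 9 - 56 = -47$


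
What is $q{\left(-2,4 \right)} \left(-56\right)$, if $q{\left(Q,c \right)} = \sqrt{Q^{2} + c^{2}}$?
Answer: $- 112 \sqrt{5} \approx -250.44$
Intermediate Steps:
$q{\left(-2,4 \right)} \left(-56\right) = \sqrt{\left(-2\right)^{2} + 4^{2}} \left(-56\right) = \sqrt{4 + 16} \left(-56\right) = \sqrt{20} \left(-56\right) = 2 \sqrt{5} \left(-56\right) = - 112 \sqrt{5}$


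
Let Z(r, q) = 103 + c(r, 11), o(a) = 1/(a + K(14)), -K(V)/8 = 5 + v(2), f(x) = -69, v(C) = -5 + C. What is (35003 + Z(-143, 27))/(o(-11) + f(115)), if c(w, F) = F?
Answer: -948159/1864 ≈ -508.67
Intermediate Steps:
K(V) = -16 (K(V) = -8*(5 + (-5 + 2)) = -8*(5 - 3) = -8*2 = -16)
o(a) = 1/(-16 + a) (o(a) = 1/(a - 16) = 1/(-16 + a))
Z(r, q) = 114 (Z(r, q) = 103 + 11 = 114)
(35003 + Z(-143, 27))/(o(-11) + f(115)) = (35003 + 114)/(1/(-16 - 11) - 69) = 35117/(1/(-27) - 69) = 35117/(-1/27 - 69) = 35117/(-1864/27) = 35117*(-27/1864) = -948159/1864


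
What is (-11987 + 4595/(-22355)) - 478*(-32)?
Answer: 14793620/4471 ≈ 3308.8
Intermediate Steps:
(-11987 + 4595/(-22355)) - 478*(-32) = (-11987 + 4595*(-1/22355)) - 1*(-15296) = (-11987 - 919/4471) + 15296 = -53594796/4471 + 15296 = 14793620/4471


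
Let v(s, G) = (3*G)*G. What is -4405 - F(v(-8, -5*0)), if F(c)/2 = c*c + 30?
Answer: -4465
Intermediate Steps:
v(s, G) = 3*G²
F(c) = 60 + 2*c² (F(c) = 2*(c*c + 30) = 2*(c² + 30) = 2*(30 + c²) = 60 + 2*c²)
-4405 - F(v(-8, -5*0)) = -4405 - (60 + 2*(3*(-5*0)²)²) = -4405 - (60 + 2*(3*0²)²) = -4405 - (60 + 2*(3*0)²) = -4405 - (60 + 2*0²) = -4405 - (60 + 2*0) = -4405 - (60 + 0) = -4405 - 1*60 = -4405 - 60 = -4465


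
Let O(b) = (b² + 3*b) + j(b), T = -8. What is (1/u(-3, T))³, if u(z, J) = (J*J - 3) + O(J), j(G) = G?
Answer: 1/804357 ≈ 1.2432e-6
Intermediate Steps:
O(b) = b² + 4*b (O(b) = (b² + 3*b) + b = b² + 4*b)
u(z, J) = -3 + J² + J*(4 + J) (u(z, J) = (J*J - 3) + J*(4 + J) = (J² - 3) + J*(4 + J) = (-3 + J²) + J*(4 + J) = -3 + J² + J*(4 + J))
(1/u(-3, T))³ = (1/(-3 + 2*(-8)² + 4*(-8)))³ = (1/(-3 + 2*64 - 32))³ = (1/(-3 + 128 - 32))³ = (1/93)³ = 1/804357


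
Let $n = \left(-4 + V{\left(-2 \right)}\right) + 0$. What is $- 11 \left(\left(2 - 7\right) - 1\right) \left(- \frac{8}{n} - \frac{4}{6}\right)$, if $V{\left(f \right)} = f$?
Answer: $44$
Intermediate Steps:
$n = -6$ ($n = \left(-4 - 2\right) + 0 = -6 + 0 = -6$)
$- 11 \left(\left(2 - 7\right) - 1\right) \left(- \frac{8}{n} - \frac{4}{6}\right) = - 11 \left(\left(2 - 7\right) - 1\right) \left(- \frac{8}{-6} - \frac{4}{6}\right) = - 11 \left(-5 + \left(-3 + 2\right)\right) \left(\left(-8\right) \left(- \frac{1}{6}\right) - \frac{2}{3}\right) = - 11 \left(-5 - 1\right) \left(\frac{4}{3} - \frac{2}{3}\right) = \left(-11\right) \left(-6\right) \frac{2}{3} = 66 \cdot \frac{2}{3} = 44$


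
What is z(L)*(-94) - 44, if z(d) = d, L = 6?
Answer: -608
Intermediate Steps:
z(L)*(-94) - 44 = 6*(-94) - 44 = -564 - 44 = -608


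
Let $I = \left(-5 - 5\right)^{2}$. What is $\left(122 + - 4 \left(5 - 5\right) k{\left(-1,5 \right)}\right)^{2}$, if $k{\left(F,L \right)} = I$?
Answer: $14884$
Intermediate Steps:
$I = 100$ ($I = \left(-10\right)^{2} = 100$)
$k{\left(F,L \right)} = 100$
$\left(122 + - 4 \left(5 - 5\right) k{\left(-1,5 \right)}\right)^{2} = \left(122 + - 4 \left(5 - 5\right) 100\right)^{2} = \left(122 + \left(-4\right) 0 \cdot 100\right)^{2} = \left(122 + 0 \cdot 100\right)^{2} = \left(122 + 0\right)^{2} = 122^{2} = 14884$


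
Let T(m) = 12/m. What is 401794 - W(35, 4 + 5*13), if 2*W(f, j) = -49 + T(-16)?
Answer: 3214551/8 ≈ 4.0182e+5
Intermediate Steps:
W(f, j) = -199/8 (W(f, j) = (-49 + 12/(-16))/2 = (-49 + 12*(-1/16))/2 = (-49 - ¾)/2 = (½)*(-199/4) = -199/8)
401794 - W(35, 4 + 5*13) = 401794 - 1*(-199/8) = 401794 + 199/8 = 3214551/8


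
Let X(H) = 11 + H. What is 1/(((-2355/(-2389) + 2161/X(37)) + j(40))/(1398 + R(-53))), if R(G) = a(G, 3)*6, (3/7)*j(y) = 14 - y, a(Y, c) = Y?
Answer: -123845760/1681099 ≈ -73.670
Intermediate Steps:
j(y) = 98/3 - 7*y/3 (j(y) = 7*(14 - y)/3 = 98/3 - 7*y/3)
R(G) = 6*G (R(G) = G*6 = 6*G)
1/(((-2355/(-2389) + 2161/X(37)) + j(40))/(1398 + R(-53))) = 1/(((-2355/(-2389) + 2161/(11 + 37)) + (98/3 - 7/3*40))/(1398 + 6*(-53))) = 1/(((-2355*(-1/2389) + 2161/48) + (98/3 - 280/3))/(1398 - 318)) = 1/(((2355/2389 + 2161*(1/48)) - 182/3)/1080) = 1/(((2355/2389 + 2161/48) - 182/3)*(1/1080)) = 1/((5275669/114672 - 182/3)*(1/1080)) = 1/(-1681099/114672*1/1080) = 1/(-1681099/123845760) = -123845760/1681099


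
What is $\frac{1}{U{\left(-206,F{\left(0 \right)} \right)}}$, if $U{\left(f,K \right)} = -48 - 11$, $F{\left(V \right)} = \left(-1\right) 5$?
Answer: $- \frac{1}{59} \approx -0.016949$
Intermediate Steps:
$F{\left(V \right)} = -5$
$U{\left(f,K \right)} = -59$ ($U{\left(f,K \right)} = -48 - 11 = -59$)
$\frac{1}{U{\left(-206,F{\left(0 \right)} \right)}} = \frac{1}{-59} = - \frac{1}{59}$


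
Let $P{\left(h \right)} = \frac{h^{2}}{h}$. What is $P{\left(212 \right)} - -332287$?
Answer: $332499$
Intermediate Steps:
$P{\left(h \right)} = h$
$P{\left(212 \right)} - -332287 = 212 - -332287 = 212 + 332287 = 332499$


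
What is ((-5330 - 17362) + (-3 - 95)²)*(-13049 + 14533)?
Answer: -19422592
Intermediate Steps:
((-5330 - 17362) + (-3 - 95)²)*(-13049 + 14533) = (-22692 + (-98)²)*1484 = (-22692 + 9604)*1484 = -13088*1484 = -19422592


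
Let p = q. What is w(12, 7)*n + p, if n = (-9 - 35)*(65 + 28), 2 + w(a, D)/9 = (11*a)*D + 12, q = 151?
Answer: -34397201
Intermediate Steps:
p = 151
w(a, D) = 90 + 99*D*a (w(a, D) = -18 + 9*((11*a)*D + 12) = -18 + 9*(11*D*a + 12) = -18 + 9*(12 + 11*D*a) = -18 + (108 + 99*D*a) = 90 + 99*D*a)
n = -4092 (n = -44*93 = -4092)
w(12, 7)*n + p = (90 + 99*7*12)*(-4092) + 151 = (90 + 8316)*(-4092) + 151 = 8406*(-4092) + 151 = -34397352 + 151 = -34397201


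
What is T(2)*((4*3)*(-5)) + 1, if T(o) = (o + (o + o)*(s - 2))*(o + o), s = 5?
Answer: -3359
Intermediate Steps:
T(o) = 14*o² (T(o) = (o + (o + o)*(5 - 2))*(o + o) = (o + (2*o)*3)*(2*o) = (o + 6*o)*(2*o) = (7*o)*(2*o) = 14*o²)
T(2)*((4*3)*(-5)) + 1 = (14*2²)*((4*3)*(-5)) + 1 = (14*4)*(12*(-5)) + 1 = 56*(-60) + 1 = -3360 + 1 = -3359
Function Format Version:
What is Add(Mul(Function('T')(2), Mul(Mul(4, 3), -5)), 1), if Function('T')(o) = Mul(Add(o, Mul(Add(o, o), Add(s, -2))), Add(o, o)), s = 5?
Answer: -3359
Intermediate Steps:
Function('T')(o) = Mul(14, Pow(o, 2)) (Function('T')(o) = Mul(Add(o, Mul(Add(o, o), Add(5, -2))), Add(o, o)) = Mul(Add(o, Mul(Mul(2, o), 3)), Mul(2, o)) = Mul(Add(o, Mul(6, o)), Mul(2, o)) = Mul(Mul(7, o), Mul(2, o)) = Mul(14, Pow(o, 2)))
Add(Mul(Function('T')(2), Mul(Mul(4, 3), -5)), 1) = Add(Mul(Mul(14, Pow(2, 2)), Mul(Mul(4, 3), -5)), 1) = Add(Mul(Mul(14, 4), Mul(12, -5)), 1) = Add(Mul(56, -60), 1) = Add(-3360, 1) = -3359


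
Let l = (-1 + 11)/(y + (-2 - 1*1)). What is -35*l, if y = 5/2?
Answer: 700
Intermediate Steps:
y = 5/2 (y = 5*(½) = 5/2 ≈ 2.5000)
l = -20 (l = (-1 + 11)/(5/2 + (-2 - 1*1)) = 10/(5/2 + (-2 - 1)) = 10/(5/2 - 3) = 10/(-½) = 10*(-2) = -20)
-35*l = -35*(-20) = 700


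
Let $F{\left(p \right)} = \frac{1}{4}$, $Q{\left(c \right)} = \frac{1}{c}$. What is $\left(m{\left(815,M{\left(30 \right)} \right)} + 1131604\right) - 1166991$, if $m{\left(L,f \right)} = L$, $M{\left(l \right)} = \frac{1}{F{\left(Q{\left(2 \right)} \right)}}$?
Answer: $-34572$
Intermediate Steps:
$F{\left(p \right)} = \frac{1}{4}$
$M{\left(l \right)} = 4$ ($M{\left(l \right)} = \frac{1}{\frac{1}{4}} = 4$)
$\left(m{\left(815,M{\left(30 \right)} \right)} + 1131604\right) - 1166991 = \left(815 + 1131604\right) - 1166991 = 1132419 - 1166991 = -34572$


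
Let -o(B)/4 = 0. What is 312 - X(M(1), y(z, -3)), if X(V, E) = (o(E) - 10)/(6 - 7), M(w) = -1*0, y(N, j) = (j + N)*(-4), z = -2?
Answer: 302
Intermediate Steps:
y(N, j) = -4*N - 4*j (y(N, j) = (N + j)*(-4) = -4*N - 4*j)
o(B) = 0 (o(B) = -4*0 = 0)
M(w) = 0
X(V, E) = 10 (X(V, E) = (0 - 10)/(6 - 7) = -10/(-1) = -10*(-1) = 10)
312 - X(M(1), y(z, -3)) = 312 - 1*10 = 312 - 10 = 302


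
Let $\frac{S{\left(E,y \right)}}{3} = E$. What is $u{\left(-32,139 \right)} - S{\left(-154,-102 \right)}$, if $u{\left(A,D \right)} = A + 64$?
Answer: $494$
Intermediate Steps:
$S{\left(E,y \right)} = 3 E$
$u{\left(A,D \right)} = 64 + A$
$u{\left(-32,139 \right)} - S{\left(-154,-102 \right)} = \left(64 - 32\right) - 3 \left(-154\right) = 32 - -462 = 32 + 462 = 494$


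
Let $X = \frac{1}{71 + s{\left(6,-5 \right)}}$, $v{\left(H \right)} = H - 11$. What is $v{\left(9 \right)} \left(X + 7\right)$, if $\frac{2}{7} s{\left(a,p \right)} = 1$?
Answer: $- \frac{2090}{149} \approx -14.027$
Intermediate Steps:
$s{\left(a,p \right)} = \frac{7}{2}$ ($s{\left(a,p \right)} = \frac{7}{2} \cdot 1 = \frac{7}{2}$)
$v{\left(H \right)} = -11 + H$
$X = \frac{2}{149}$ ($X = \frac{1}{71 + \frac{7}{2}} = \frac{1}{\frac{149}{2}} = \frac{2}{149} \approx 0.013423$)
$v{\left(9 \right)} \left(X + 7\right) = \left(-11 + 9\right) \left(\frac{2}{149} + 7\right) = \left(-2\right) \frac{1045}{149} = - \frac{2090}{149}$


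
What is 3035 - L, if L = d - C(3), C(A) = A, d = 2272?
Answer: 766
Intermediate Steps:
L = 2269 (L = 2272 - 1*3 = 2272 - 3 = 2269)
3035 - L = 3035 - 1*2269 = 3035 - 2269 = 766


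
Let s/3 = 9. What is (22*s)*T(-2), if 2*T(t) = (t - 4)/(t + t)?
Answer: 891/2 ≈ 445.50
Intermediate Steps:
s = 27 (s = 3*9 = 27)
T(t) = (-4 + t)/(4*t) (T(t) = ((t - 4)/(t + t))/2 = ((-4 + t)/((2*t)))/2 = ((-4 + t)*(1/(2*t)))/2 = ((-4 + t)/(2*t))/2 = (-4 + t)/(4*t))
(22*s)*T(-2) = (22*27)*((¼)*(-4 - 2)/(-2)) = 594*((¼)*(-½)*(-6)) = 594*(¾) = 891/2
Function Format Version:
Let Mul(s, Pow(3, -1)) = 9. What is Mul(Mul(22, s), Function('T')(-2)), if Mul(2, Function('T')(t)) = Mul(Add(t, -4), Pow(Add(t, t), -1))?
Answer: Rational(891, 2) ≈ 445.50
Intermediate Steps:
s = 27 (s = Mul(3, 9) = 27)
Function('T')(t) = Mul(Rational(1, 4), Pow(t, -1), Add(-4, t)) (Function('T')(t) = Mul(Rational(1, 2), Mul(Add(t, -4), Pow(Add(t, t), -1))) = Mul(Rational(1, 2), Mul(Add(-4, t), Pow(Mul(2, t), -1))) = Mul(Rational(1, 2), Mul(Add(-4, t), Mul(Rational(1, 2), Pow(t, -1)))) = Mul(Rational(1, 2), Mul(Rational(1, 2), Pow(t, -1), Add(-4, t))) = Mul(Rational(1, 4), Pow(t, -1), Add(-4, t)))
Mul(Mul(22, s), Function('T')(-2)) = Mul(Mul(22, 27), Mul(Rational(1, 4), Pow(-2, -1), Add(-4, -2))) = Mul(594, Mul(Rational(1, 4), Rational(-1, 2), -6)) = Mul(594, Rational(3, 4)) = Rational(891, 2)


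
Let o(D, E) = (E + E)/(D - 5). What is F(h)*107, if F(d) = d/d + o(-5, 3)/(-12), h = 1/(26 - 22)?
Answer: 2247/20 ≈ 112.35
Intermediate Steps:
h = 1/4 ≈ 0.25000
o(D, E) = 2*E/(-5 + D) (o(D, E) = (2*E)/(-5 + D) = 2*E/(-5 + D))
F(d) = 21/20 (F(d) = d/d + (2*3/(-5 - 5))/(-12) = 1 + (2*3/(-10))*(-1/12) = 1 + (2*3*(-1/10))*(-1/12) = 1 - 3/5*(-1/12) = 1 + 1/20 = 21/20)
F(h)*107 = (21/20)*107 = 2247/20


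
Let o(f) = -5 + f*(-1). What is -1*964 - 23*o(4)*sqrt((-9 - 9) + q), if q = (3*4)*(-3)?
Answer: -964 + 621*I*sqrt(6) ≈ -964.0 + 1521.1*I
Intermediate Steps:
q = -36 (q = 12*(-3) = -36)
o(f) = -5 - f
-1*964 - 23*o(4)*sqrt((-9 - 9) + q) = -1*964 - 23*(-5 - 1*4)*sqrt((-9 - 9) - 36) = -964 - 23*(-5 - 4)*sqrt(-18 - 36) = -964 - 23*(-9)*sqrt(-54) = -964 - (-207)*3*I*sqrt(6) = -964 - (-621)*I*sqrt(6) = -964 + 621*I*sqrt(6)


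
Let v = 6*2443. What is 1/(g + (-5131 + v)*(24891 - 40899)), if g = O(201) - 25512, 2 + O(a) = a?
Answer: -1/152533529 ≈ -6.5559e-9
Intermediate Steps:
v = 14658
O(a) = -2 + a
g = -25313 (g = (-2 + 201) - 25512 = 199 - 25512 = -25313)
1/(g + (-5131 + v)*(24891 - 40899)) = 1/(-25313 + (-5131 + 14658)*(24891 - 40899)) = 1/(-25313 + 9527*(-16008)) = 1/(-25313 - 152508216) = 1/(-152533529) = -1/152533529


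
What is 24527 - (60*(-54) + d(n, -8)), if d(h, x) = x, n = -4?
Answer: 27775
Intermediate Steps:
24527 - (60*(-54) + d(n, -8)) = 24527 - (60*(-54) - 8) = 24527 - (-3240 - 8) = 24527 - 1*(-3248) = 24527 + 3248 = 27775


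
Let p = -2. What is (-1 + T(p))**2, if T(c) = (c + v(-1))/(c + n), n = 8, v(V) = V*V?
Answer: 49/36 ≈ 1.3611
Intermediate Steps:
v(V) = V**2
T(c) = (1 + c)/(8 + c) (T(c) = (c + (-1)**2)/(c + 8) = (c + 1)/(8 + c) = (1 + c)/(8 + c))
(-1 + T(p))**2 = (-1 + (1 - 2)/(8 - 2))**2 = (-1 - 1/6)**2 = (-7/6)**2 = 49/36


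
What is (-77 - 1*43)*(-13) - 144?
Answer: 1416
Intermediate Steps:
(-77 - 1*43)*(-13) - 144 = (-77 - 43)*(-13) - 144 = -120*(-13) - 144 = 1560 - 144 = 1416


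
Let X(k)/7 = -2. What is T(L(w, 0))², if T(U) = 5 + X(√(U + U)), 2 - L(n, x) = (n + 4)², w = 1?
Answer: 81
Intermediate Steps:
X(k) = -14 (X(k) = 7*(-2) = -14)
L(n, x) = 2 - (4 + n)² (L(n, x) = 2 - (n + 4)² = 2 - (4 + n)²)
T(U) = -9 (T(U) = 5 - 14 = -9)
T(L(w, 0))² = (-9)² = 81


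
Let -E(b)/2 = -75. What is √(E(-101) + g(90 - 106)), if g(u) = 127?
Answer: √277 ≈ 16.643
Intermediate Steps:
E(b) = 150 (E(b) = -2*(-75) = 150)
√(E(-101) + g(90 - 106)) = √(150 + 127) = √277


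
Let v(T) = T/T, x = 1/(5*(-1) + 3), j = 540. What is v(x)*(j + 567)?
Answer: 1107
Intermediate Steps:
x = -1/2 (x = 1/(-5 + 3) = 1/(-2) = -1/2 ≈ -0.50000)
v(T) = 1
v(x)*(j + 567) = 1*(540 + 567) = 1*1107 = 1107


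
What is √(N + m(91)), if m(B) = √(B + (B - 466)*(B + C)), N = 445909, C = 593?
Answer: √(445909 + I*√256409) ≈ 667.76 + 0.379*I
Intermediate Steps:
m(B) = √(B + (-466 + B)*(593 + B)) (m(B) = √(B + (B - 466)*(B + 593)) = √(B + (-466 + B)*(593 + B)))
√(N + m(91)) = √(445909 + √(-276338 + 91² + 128*91)) = √(445909 + √(-276338 + 8281 + 11648)) = √(445909 + √(-256409)) = √(445909 + I*√256409)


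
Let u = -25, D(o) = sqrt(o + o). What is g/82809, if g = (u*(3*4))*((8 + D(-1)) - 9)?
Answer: 100/27603 - 100*I*sqrt(2)/27603 ≈ 0.0036228 - 0.0051234*I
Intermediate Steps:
D(o) = sqrt(2)*sqrt(o) (D(o) = sqrt(2*o) = sqrt(2)*sqrt(o))
g = 300 - 300*I*sqrt(2) (g = (-75*4)*((8 + sqrt(2)*sqrt(-1)) - 9) = (-25*12)*((8 + sqrt(2)*I) - 9) = -300*((8 + I*sqrt(2)) - 9) = -300*(-1 + I*sqrt(2)) = 300 - 300*I*sqrt(2) ≈ 300.0 - 424.26*I)
g/82809 = (300 - 300*I*sqrt(2))/82809 = (300 - 300*I*sqrt(2))*(1/82809) = 100/27603 - 100*I*sqrt(2)/27603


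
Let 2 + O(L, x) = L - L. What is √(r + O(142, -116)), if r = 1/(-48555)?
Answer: I*√523913845/16185 ≈ 1.4142*I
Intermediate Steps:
r = -1/48555 ≈ -2.0595e-5
O(L, x) = -2 (O(L, x) = -2 + (L - L) = -2 + 0 = -2)
√(r + O(142, -116)) = √(-1/48555 - 2) = √(-97111/48555) = I*√523913845/16185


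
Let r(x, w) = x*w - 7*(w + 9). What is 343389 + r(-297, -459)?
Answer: 482862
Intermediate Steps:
r(x, w) = -63 - 7*w + w*x (r(x, w) = w*x - 7*(9 + w) = w*x + (-63 - 7*w) = -63 - 7*w + w*x)
343389 + r(-297, -459) = 343389 + (-63 - 7*(-459) - 459*(-297)) = 343389 + (-63 + 3213 + 136323) = 343389 + 139473 = 482862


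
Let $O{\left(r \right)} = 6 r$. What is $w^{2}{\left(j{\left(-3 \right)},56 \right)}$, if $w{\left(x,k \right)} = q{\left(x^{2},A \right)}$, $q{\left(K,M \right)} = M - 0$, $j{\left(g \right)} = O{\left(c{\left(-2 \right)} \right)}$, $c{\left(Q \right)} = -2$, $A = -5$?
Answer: $25$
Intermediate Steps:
$j{\left(g \right)} = -12$ ($j{\left(g \right)} = 6 \left(-2\right) = -12$)
$q{\left(K,M \right)} = M$ ($q{\left(K,M \right)} = M + 0 = M$)
$w{\left(x,k \right)} = -5$
$w^{2}{\left(j{\left(-3 \right)},56 \right)} = \left(-5\right)^{2} = 25$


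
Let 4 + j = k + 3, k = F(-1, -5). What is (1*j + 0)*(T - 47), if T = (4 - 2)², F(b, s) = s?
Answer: 258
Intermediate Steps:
k = -5
j = -6 (j = -4 + (-5 + 3) = -4 - 2 = -6)
T = 4 (T = 2² = 4)
(1*j + 0)*(T - 47) = (1*(-6) + 0)*(4 - 47) = (-6 + 0)*(-43) = -6*(-43) = 258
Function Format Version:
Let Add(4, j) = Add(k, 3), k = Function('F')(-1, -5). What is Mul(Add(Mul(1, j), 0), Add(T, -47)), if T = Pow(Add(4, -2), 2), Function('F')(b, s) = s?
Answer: 258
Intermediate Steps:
k = -5
j = -6 (j = Add(-4, Add(-5, 3)) = Add(-4, -2) = -6)
T = 4 (T = Pow(2, 2) = 4)
Mul(Add(Mul(1, j), 0), Add(T, -47)) = Mul(Add(Mul(1, -6), 0), Add(4, -47)) = Mul(Add(-6, 0), -43) = Mul(-6, -43) = 258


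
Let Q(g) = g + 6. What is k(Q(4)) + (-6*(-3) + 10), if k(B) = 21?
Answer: 49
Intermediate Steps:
Q(g) = 6 + g
k(Q(4)) + (-6*(-3) + 10) = 21 + (-6*(-3) + 10) = 21 + (18 + 10) = 21 + 28 = 49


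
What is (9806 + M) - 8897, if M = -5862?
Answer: -4953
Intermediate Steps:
(9806 + M) - 8897 = (9806 - 5862) - 8897 = 3944 - 8897 = -4953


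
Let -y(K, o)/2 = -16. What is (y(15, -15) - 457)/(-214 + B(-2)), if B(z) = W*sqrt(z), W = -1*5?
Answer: 45475/22923 - 2125*I*sqrt(2)/45846 ≈ 1.9838 - 0.06555*I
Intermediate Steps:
W = -5
y(K, o) = 32 (y(K, o) = -2*(-16) = 32)
B(z) = -5*sqrt(z)
(y(15, -15) - 457)/(-214 + B(-2)) = (32 - 457)/(-214 - 5*I*sqrt(2)) = -425/(-214 - 5*I*sqrt(2))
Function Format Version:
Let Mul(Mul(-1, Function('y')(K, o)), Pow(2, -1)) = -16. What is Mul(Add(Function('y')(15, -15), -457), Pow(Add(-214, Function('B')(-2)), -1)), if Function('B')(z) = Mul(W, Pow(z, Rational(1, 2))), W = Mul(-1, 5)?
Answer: Add(Rational(45475, 22923), Mul(Rational(-2125, 45846), I, Pow(2, Rational(1, 2)))) ≈ Add(1.9838, Mul(-0.065550, I))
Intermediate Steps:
W = -5
Function('y')(K, o) = 32 (Function('y')(K, o) = Mul(-2, -16) = 32)
Function('B')(z) = Mul(-5, Pow(z, Rational(1, 2)))
Mul(Add(Function('y')(15, -15), -457), Pow(Add(-214, Function('B')(-2)), -1)) = Mul(Add(32, -457), Pow(Add(-214, Mul(-5, Pow(-2, Rational(1, 2)))), -1)) = Mul(-425, Pow(Add(-214, Mul(-5, Mul(I, Pow(2, Rational(1, 2))))), -1)) = Mul(-425, Pow(Add(-214, Mul(-5, I, Pow(2, Rational(1, 2)))), -1))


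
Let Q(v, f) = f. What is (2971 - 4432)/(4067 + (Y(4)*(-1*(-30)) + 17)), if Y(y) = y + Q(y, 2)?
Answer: -1461/4264 ≈ -0.34264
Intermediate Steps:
Y(y) = 2 + y (Y(y) = y + 2 = 2 + y)
(2971 - 4432)/(4067 + (Y(4)*(-1*(-30)) + 17)) = (2971 - 4432)/(4067 + ((2 + 4)*(-1*(-30)) + 17)) = -1461/(4067 + (6*30 + 17)) = -1461/(4067 + (180 + 17)) = -1461/(4067 + 197) = -1461/4264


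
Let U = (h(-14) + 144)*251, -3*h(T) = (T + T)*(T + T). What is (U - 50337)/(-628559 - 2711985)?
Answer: 239363/10021632 ≈ 0.023885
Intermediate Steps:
h(T) = -4*T²/3 (h(T) = -(T + T)*(T + T)/3 = -2*T*2*T/3 = -4*T²/3)
U = -88352/3 (U = (-4/3*(-14)² + 144)*251 = (-4/3*196 + 144)*251 = (-784/3 + 144)*251 = -352/3*251 = -88352/3 ≈ -29451.)
(U - 50337)/(-628559 - 2711985) = (-88352/3 - 50337)/(-628559 - 2711985) = -239363/3/(-3340544) = -239363/3*(-1/3340544) = 239363/10021632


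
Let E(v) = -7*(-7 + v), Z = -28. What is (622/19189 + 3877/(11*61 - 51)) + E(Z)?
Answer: 96438403/383780 ≈ 251.29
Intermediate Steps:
E(v) = 49 - 7*v
(622/19189 + 3877/(11*61 - 51)) + E(Z) = (622/19189 + 3877/(11*61 - 51)) + (49 - 7*(-28)) = (622*(1/19189) + 3877/(671 - 51)) + (49 + 196) = (622/19189 + 3877/620) + 245 = 2412303/383780 + 245 = 96438403/383780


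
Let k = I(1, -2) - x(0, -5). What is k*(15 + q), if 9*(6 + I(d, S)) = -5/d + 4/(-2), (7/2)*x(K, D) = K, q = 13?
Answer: -1708/9 ≈ -189.78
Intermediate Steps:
x(K, D) = 2*K/7
I(d, S) = -56/9 - 5/(9*d) (I(d, S) = -6 + (-5/d + 4/(-2))/9 = -6 + (-5/d + 4*(-½))/9 = -6 + (-5/d - 2)/9 = -6 + (-2 - 5/d)/9 = -6 + (-2/9 - 5/(9*d)) = -56/9 - 5/(9*d))
k = -61/9 (k = (⅑)*(-5 - 56*1)/1 - 2*0/7 = (⅑)*1*(-5 - 56) - 1*0 = (⅑)*1*(-61) + 0 = -61/9 + 0 = -61/9 ≈ -6.7778)
k*(15 + q) = -61*(15 + 13)/9 = -61/9*28 = -1708/9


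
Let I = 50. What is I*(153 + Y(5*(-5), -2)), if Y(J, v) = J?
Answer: 6400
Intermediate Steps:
I*(153 + Y(5*(-5), -2)) = 50*(153 + 5*(-5)) = 50*(153 - 25) = 50*128 = 6400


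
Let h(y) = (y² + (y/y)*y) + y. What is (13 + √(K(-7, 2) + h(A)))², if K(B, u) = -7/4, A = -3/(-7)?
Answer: (182 + I*√139)²/196 ≈ 168.29 + 21.895*I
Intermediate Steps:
A = 3/7 (A = -3*(-⅐) = 3/7 ≈ 0.42857)
K(B, u) = -7/4 (K(B, u) = -7*¼ = -7/4)
h(y) = y² + 2*y (h(y) = (y² + 1*y) + y = (y² + y) + y = (y + y²) + y = y² + 2*y)
(13 + √(K(-7, 2) + h(A)))² = (13 + √(-7/4 + 3*(2 + 3/7)/7))² = (13 + √(-7/4 + (3/7)*(17/7)))² = (13 + √(-7/4 + 51/49))² = (13 + √(-139/196))² = (13 + I*√139/14)²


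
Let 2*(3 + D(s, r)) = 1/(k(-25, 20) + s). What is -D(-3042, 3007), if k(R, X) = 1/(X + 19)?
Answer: 711861/237274 ≈ 3.0002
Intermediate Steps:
k(R, X) = 1/(19 + X)
D(s, r) = -3 + 1/(2*(1/39 + s)) (D(s, r) = -3 + 1/(2*(1/(19 + 20) + s)) = -3 + 1/(2*(1/39 + s)))
-D(-3042, 3007) = -3*(11 - 78*(-3042))/(2*(1 + 39*(-3042))) = -3*(11 + 237276)/(2*(1 - 118638)) = -3*237287/(2*(-118637)) = -3*(-1)*237287/(2*118637) = -1*(-711861/237274) = 711861/237274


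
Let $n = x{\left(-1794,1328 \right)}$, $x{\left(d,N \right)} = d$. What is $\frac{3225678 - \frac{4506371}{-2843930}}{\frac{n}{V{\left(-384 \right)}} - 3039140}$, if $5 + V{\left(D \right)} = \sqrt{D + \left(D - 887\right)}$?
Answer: $- \frac{120097715523226079527}{113152320441607854732} - \frac{210992959640953 i \sqrt{1655}}{565761602208039273660} \approx -1.0614 - 1.5172 \cdot 10^{-5} i$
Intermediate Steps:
$n = -1794$
$V{\left(D \right)} = -5 + \sqrt{-887 + 2 D}$ ($V{\left(D \right)} = -5 + \sqrt{D + \left(D - 887\right)} = -5 + \sqrt{D + \left(-887 + D\right)} = -5 + \sqrt{-887 + 2 D}$)
$\frac{3225678 - \frac{4506371}{-2843930}}{\frac{n}{V{\left(-384 \right)}} - 3039140} = \frac{3225678 - \frac{4506371}{-2843930}}{- \frac{1794}{-5 + \sqrt{-887 + 2 \left(-384\right)}} - 3039140} = \frac{3225678 - - \frac{4506371}{2843930}}{- \frac{1794}{-5 + \sqrt{-887 - 768}} - 3039140} = \frac{3225678 + \frac{4506371}{2843930}}{- \frac{1794}{-5 + \sqrt{-1655}} - 3039140} = \frac{9173606940911}{2843930 \left(- \frac{1794}{-5 + i \sqrt{1655}} - 3039140\right)} = \frac{9173606940911}{2843930 \left(-3039140 - \frac{1794}{-5 + i \sqrt{1655}}\right)}$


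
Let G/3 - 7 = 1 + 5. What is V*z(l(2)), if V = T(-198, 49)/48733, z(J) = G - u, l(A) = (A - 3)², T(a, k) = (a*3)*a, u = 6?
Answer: 3881196/48733 ≈ 79.642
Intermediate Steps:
T(a, k) = 3*a² (T(a, k) = (3*a)*a = 3*a²)
G = 39 (G = 21 + 3*(1 + 5) = 21 + 3*6 = 21 + 18 = 39)
l(A) = (-3 + A)²
z(J) = 33 (z(J) = 39 - 1*6 = 39 - 6 = 33)
V = 117612/48733 (V = (3*(-198)²)/48733 = (3*39204)*(1/48733) = 117612*(1/48733) = 117612/48733 ≈ 2.4134)
V*z(l(2)) = (117612/48733)*33 = 3881196/48733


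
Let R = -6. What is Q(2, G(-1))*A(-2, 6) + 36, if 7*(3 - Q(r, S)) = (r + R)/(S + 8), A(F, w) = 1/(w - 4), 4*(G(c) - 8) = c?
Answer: 33091/882 ≈ 37.518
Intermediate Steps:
G(c) = 8 + c/4
A(F, w) = 1/(-4 + w)
Q(r, S) = 3 - (-6 + r)/(7*(8 + S)) (Q(r, S) = 3 - (r - 6)/(7*(S + 8)) = 3 - (-6 + r)/(7*(8 + S)))
Q(2, G(-1))*A(-2, 6) + 36 = ((174 - 1*2 + 21*(8 + (1/4)*(-1)))/(7*(8 + (8 + (1/4)*(-1)))))/(-4 + 6) + 36 = ((174 - 2 + 21*(8 - 1/4))/(7*(8 + (8 - 1/4))))/2 + 36 = ((174 - 2 + 21*(31/4))/(7*(8 + 31/4)))*(1/2) + 36 = ((174 - 2 + 651/4)/(7*(63/4)))*(1/2) + 36 = ((1/7)*(4/63)*(1339/4))*(1/2) + 36 = (1339/441)*(1/2) + 36 = 1339/882 + 36 = 33091/882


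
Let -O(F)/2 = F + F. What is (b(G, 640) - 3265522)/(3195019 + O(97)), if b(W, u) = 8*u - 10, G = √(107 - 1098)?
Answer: -362268/354959 ≈ -1.0206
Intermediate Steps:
O(F) = -4*F (O(F) = -2*(F + F) = -4*F)
G = I*√991 (G = √(-991) = I*√991 ≈ 31.48*I)
b(W, u) = -10 + 8*u
(b(G, 640) - 3265522)/(3195019 + O(97)) = ((-10 + 8*640) - 3265522)/(3195019 - 4*97) = ((-10 + 5120) - 3265522)/(3195019 - 388) = (5110 - 3265522)/3194631 = -3260412*1/3194631 = -362268/354959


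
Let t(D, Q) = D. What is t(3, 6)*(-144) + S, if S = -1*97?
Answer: -529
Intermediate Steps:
S = -97
t(3, 6)*(-144) + S = 3*(-144) - 97 = -432 - 97 = -529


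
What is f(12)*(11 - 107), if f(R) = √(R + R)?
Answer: -192*√6 ≈ -470.30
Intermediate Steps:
f(R) = √2*√R (f(R) = √(2*R) = √2*√R)
f(12)*(11 - 107) = (√2*√12)*(11 - 107) = (√2*(2*√3))*(-96) = (2*√6)*(-96) = -192*√6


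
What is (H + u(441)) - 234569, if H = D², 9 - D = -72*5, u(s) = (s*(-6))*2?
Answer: -103700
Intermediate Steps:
u(s) = -12*s (u(s) = -6*s*2 = -12*s)
D = 369 (D = 9 - (-72)*5 = 9 - 1*(-360) = 9 + 360 = 369)
H = 136161 (H = 369² = 136161)
(H + u(441)) - 234569 = (136161 - 12*441) - 234569 = (136161 - 5292) - 234569 = 130869 - 234569 = -103700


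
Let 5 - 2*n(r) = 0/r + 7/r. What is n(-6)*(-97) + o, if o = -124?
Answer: -5077/12 ≈ -423.08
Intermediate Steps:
n(r) = 5/2 - 7/(2*r) (n(r) = 5/2 - (0/r + 7/r)/2 = 5/2 - (0 + 7/r)/2 = 5/2 - 7/(2*r))
n(-6)*(-97) + o = ((½)*(-7 + 5*(-6))/(-6))*(-97) - 124 = ((½)*(-⅙)*(-7 - 30))*(-97) - 124 = ((½)*(-⅙)*(-37))*(-97) - 124 = (37/12)*(-97) - 124 = -3589/12 - 124 = -5077/12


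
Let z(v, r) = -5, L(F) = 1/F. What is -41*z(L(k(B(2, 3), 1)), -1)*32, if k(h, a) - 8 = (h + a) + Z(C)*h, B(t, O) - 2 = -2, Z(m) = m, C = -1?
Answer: 6560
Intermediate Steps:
B(t, O) = 0 (B(t, O) = 2 - 2 = 0)
k(h, a) = 8 + a (k(h, a) = 8 + ((h + a) - h) = 8 + ((a + h) - h) = 8 + a)
L(F) = 1/F
-41*z(L(k(B(2, 3), 1)), -1)*32 = -41*(-5)*32 = 205*32 = 6560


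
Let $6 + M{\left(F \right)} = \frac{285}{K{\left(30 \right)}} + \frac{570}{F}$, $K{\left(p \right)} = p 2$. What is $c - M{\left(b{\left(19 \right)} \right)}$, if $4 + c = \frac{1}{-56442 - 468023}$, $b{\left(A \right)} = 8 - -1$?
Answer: $- \frac{415900757}{6293580} \approx -66.083$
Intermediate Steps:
$K{\left(p \right)} = 2 p$
$b{\left(A \right)} = 9$ ($b{\left(A \right)} = 8 + 1 = 9$)
$c = - \frac{2097861}{524465}$ ($c = -4 + \frac{1}{-56442 - 468023} = -4 + \frac{1}{-524465} = -4 - \frac{1}{524465} = - \frac{2097861}{524465} \approx -4.0$)
$M{\left(F \right)} = - \frac{5}{4} + \frac{570}{F}$ ($M{\left(F \right)} = -6 + \left(\frac{285}{2 \cdot 30} + \frac{570}{F}\right) = -6 + \left(\frac{285}{60} + \frac{570}{F}\right) = -6 + \left(285 \cdot \frac{1}{60} + \frac{570}{F}\right) = -6 + \left(\frac{19}{4} + \frac{570}{F}\right) = - \frac{5}{4} + \frac{570}{F}$)
$c - M{\left(b{\left(19 \right)} \right)} = - \frac{2097861}{524465} - \left(- \frac{5}{4} + \frac{570}{9}\right) = - \frac{2097861}{524465} - \left(- \frac{5}{4} + 570 \cdot \frac{1}{9}\right) = - \frac{2097861}{524465} - \left(- \frac{5}{4} + \frac{190}{3}\right) = - \frac{2097861}{524465} - \frac{745}{12} = - \frac{415900757}{6293580}$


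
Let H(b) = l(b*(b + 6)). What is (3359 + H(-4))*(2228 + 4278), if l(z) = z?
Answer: 21801606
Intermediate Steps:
H(b) = b*(6 + b) (H(b) = b*(b + 6) = b*(6 + b))
(3359 + H(-4))*(2228 + 4278) = (3359 - 4*(6 - 4))*(2228 + 4278) = (3359 - 4*2)*6506 = (3359 - 8)*6506 = 3351*6506 = 21801606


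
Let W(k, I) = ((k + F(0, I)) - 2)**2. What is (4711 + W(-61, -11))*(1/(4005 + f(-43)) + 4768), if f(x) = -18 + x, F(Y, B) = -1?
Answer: 165615573351/3944 ≈ 4.1992e+7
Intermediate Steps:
W(k, I) = (-3 + k)**2 (W(k, I) = ((k - 1) - 2)**2 = ((-1 + k) - 2)**2 = (-3 + k)**2)
(4711 + W(-61, -11))*(1/(4005 + f(-43)) + 4768) = (4711 + (-3 - 61)**2)*(1/(4005 + (-18 - 43)) + 4768) = (4711 + (-64)**2)*(1/(4005 - 61) + 4768) = (4711 + 4096)*(1/3944 + 4768) = 8807*(1/3944 + 4768) = 8807*(18804993/3944) = 165615573351/3944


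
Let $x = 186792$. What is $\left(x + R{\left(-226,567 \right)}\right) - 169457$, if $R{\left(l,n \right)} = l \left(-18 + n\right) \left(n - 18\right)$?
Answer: $-68099291$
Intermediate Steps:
$R{\left(l,n \right)} = l \left(-18 + n\right)^{2}$ ($R{\left(l,n \right)} = l \left(-18 + n\right) \left(-18 + n\right) = l \left(-18 + n\right)^{2}$)
$\left(x + R{\left(-226,567 \right)}\right) - 169457 = \left(186792 - 226 \left(-18 + 567\right)^{2}\right) - 169457 = \left(186792 - 226 \cdot 549^{2}\right) - 169457 = \left(186792 - 68116626\right) - 169457 = -67929834 - 169457 = -68099291$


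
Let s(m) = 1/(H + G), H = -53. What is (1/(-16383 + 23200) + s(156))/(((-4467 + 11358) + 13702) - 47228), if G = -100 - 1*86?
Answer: 6578/43395420005 ≈ 1.5158e-7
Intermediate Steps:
G = -186 (G = -100 - 86 = -186)
s(m) = -1/239 (s(m) = 1/(-53 - 186) = 1/(-239) = -1/239)
(1/(-16383 + 23200) + s(156))/(((-4467 + 11358) + 13702) - 47228) = (1/(-16383 + 23200) - 1/239)/(((-4467 + 11358) + 13702) - 47228) = (1/6817 - 1/239)/((6891 + 13702) - 47228) = (1/6817 - 1/239)/(20593 - 47228) = -6578/1629263/(-26635) = -6578/1629263*(-1/26635) = 6578/43395420005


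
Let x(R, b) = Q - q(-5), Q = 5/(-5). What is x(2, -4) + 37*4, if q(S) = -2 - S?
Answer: 144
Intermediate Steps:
Q = -1 (Q = 5*(-⅕) = -1)
x(R, b) = -4 (x(R, b) = -1 - (-2 - 1*(-5)) = -1 - (-2 + 5) = -1 - 1*3 = -1 - 3 = -4)
x(2, -4) + 37*4 = -4 + 37*4 = -4 + 148 = 144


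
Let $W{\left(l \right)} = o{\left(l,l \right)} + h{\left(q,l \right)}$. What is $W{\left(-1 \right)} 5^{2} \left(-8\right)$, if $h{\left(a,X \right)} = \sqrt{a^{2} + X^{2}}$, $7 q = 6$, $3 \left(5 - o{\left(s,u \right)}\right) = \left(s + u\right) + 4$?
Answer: $- \frac{2600}{3} - \frac{200 \sqrt{85}}{7} \approx -1130.1$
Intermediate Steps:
$o{\left(s,u \right)} = \frac{11}{3} - \frac{s}{3} - \frac{u}{3}$ ($o{\left(s,u \right)} = 5 - \frac{\left(s + u\right) + 4}{3} = 5 - \frac{4 + s + u}{3} = 5 - \left(\frac{4}{3} + \frac{s}{3} + \frac{u}{3}\right) = \frac{11}{3} - \frac{s}{3} - \frac{u}{3}$)
$q = \frac{6}{7}$ ($q = \frac{1}{7} \cdot 6 = \frac{6}{7} \approx 0.85714$)
$h{\left(a,X \right)} = \sqrt{X^{2} + a^{2}}$
$W{\left(l \right)} = \frac{11}{3} + \sqrt{\frac{36}{49} + l^{2}} - \frac{2 l}{3}$ ($W{\left(l \right)} = \left(\frac{11}{3} - \frac{l}{3} - \frac{l}{3}\right) + \sqrt{l^{2} + \left(\frac{6}{7}\right)^{2}} = \left(\frac{11}{3} - \frac{2 l}{3}\right) + \sqrt{l^{2} + \frac{36}{49}} = \left(\frac{11}{3} - \frac{2 l}{3}\right) + \sqrt{\frac{36}{49} + l^{2}} = \frac{11}{3} + \sqrt{\frac{36}{49} + l^{2}} - \frac{2 l}{3}$)
$W{\left(-1 \right)} 5^{2} \left(-8\right) = \left(\frac{11}{3} - - \frac{2}{3} + \frac{\sqrt{36 + 49 \left(-1\right)^{2}}}{7}\right) 5^{2} \left(-8\right) = \left(\frac{11}{3} + \frac{2}{3} + \frac{\sqrt{36 + 49 \cdot 1}}{7}\right) 25 \left(-8\right) = \left(\frac{11}{3} + \frac{2}{3} + \frac{\sqrt{36 + 49}}{7}\right) 25 \left(-8\right) = \left(\frac{11}{3} + \frac{2}{3} + \frac{\sqrt{85}}{7}\right) 25 \left(-8\right) = \left(\frac{13}{3} + \frac{\sqrt{85}}{7}\right) 25 \left(-8\right) = \left(\frac{325}{3} + \frac{25 \sqrt{85}}{7}\right) \left(-8\right) = - \frac{2600}{3} - \frac{200 \sqrt{85}}{7}$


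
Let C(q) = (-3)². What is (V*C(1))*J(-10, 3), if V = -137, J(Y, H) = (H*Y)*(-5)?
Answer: -184950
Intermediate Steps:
J(Y, H) = -5*H*Y
C(q) = 9
(V*C(1))*J(-10, 3) = (-137*9)*(-5*3*(-10)) = -1233*150 = -184950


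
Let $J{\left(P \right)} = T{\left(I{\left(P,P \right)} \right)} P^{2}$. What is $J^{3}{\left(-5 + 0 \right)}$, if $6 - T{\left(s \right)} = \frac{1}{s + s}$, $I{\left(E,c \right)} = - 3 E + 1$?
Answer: $\frac{108872984375}{32768} \approx 3.3225 \cdot 10^{6}$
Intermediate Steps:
$I{\left(E,c \right)} = 1 - 3 E$
$T{\left(s \right)} = 6 - \frac{1}{2 s}$ ($T{\left(s \right)} = 6 - \frac{1}{s + s} = 6 - \frac{1}{2 s}$)
$J{\left(P \right)} = P^{2} \left(6 - \frac{1}{2 \left(1 - 3 P\right)}\right)$ ($J{\left(P \right)} = \left(6 - \frac{1}{2 \left(1 - 3 P\right)}\right) P^{2} = P^{2} \left(6 - \frac{1}{2 \left(1 - 3 P\right)}\right)$)
$J^{3}{\left(-5 + 0 \right)} = \left(\frac{\left(-5 + 0\right)^{2} \left(-11 + 36 \left(-5 + 0\right)\right)}{2 \left(-1 + 3 \left(-5 + 0\right)\right)}\right)^{3} = \left(\frac{\left(-5\right)^{2} \left(-11 + 36 \left(-5\right)\right)}{2 \left(-1 + 3 \left(-5\right)\right)}\right)^{3} = \left(\frac{1}{2} \cdot 25 \frac{1}{-1 - 15} \left(-11 - 180\right)\right)^{3} = \left(\frac{1}{2} \cdot 25 \frac{1}{-16} \left(-191\right)\right)^{3} = \left(\frac{1}{2} \cdot 25 \left(- \frac{1}{16}\right) \left(-191\right)\right)^{3} = \left(\frac{4775}{32}\right)^{3} = \frac{108872984375}{32768}$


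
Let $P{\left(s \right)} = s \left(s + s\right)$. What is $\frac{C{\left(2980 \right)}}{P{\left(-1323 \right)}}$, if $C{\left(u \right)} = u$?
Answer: $\frac{1490}{1750329} \approx 0.00085127$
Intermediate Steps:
$P{\left(s \right)} = 2 s^{2}$ ($P{\left(s \right)} = s 2 s = 2 s^{2}$)
$\frac{C{\left(2980 \right)}}{P{\left(-1323 \right)}} = \frac{2980}{2 \left(-1323\right)^{2}} = \frac{2980}{2 \cdot 1750329} = \frac{2980}{3500658} = 2980 \cdot \frac{1}{3500658} = \frac{1490}{1750329}$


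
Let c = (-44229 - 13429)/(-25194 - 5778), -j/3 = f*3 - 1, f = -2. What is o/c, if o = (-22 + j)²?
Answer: 15486/28829 ≈ 0.53717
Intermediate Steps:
j = 21 (j = -3*(-2*3 - 1) = -3*(-6 - 1) = -3*(-7) = 21)
c = 28829/15486 (c = -57658/(-30972) = -57658*(-1/30972) = 28829/15486 ≈ 1.8616)
o = 1 (o = (-22 + 21)² = (-1)² = 1)
o/c = 1/(28829/15486) = 1*(15486/28829) = 15486/28829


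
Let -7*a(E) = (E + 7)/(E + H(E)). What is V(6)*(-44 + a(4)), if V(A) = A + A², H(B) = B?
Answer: -7425/4 ≈ -1856.3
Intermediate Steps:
a(E) = -(7 + E)/(14*E) (a(E) = -(E + 7)/(7*(E + E)) = -(7 + E)/(7*(2*E)) = -(7 + E)*1/(2*E)/7 = -(7 + E)/(14*E))
V(6)*(-44 + a(4)) = (6*(1 + 6))*(-44 + (1/14)*(-7 - 1*4)/4) = (6*7)*(-44 + (1/14)*(¼)*(-7 - 4)) = 42*(-44 + (1/14)*(¼)*(-11)) = 42*(-44 - 11/56) = 42*(-2475/56) = -7425/4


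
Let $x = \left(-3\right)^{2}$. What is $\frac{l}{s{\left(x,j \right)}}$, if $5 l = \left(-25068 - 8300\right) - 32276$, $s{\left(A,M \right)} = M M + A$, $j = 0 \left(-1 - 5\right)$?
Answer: $- \frac{65644}{45} \approx -1458.8$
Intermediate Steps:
$j = 0$ ($j = 0 \left(-6\right) = 0$)
$x = 9$
$s{\left(A,M \right)} = A + M^{2}$ ($s{\left(A,M \right)} = M^{2} + A = A + M^{2}$)
$l = - \frac{65644}{5}$ ($l = \frac{\left(-25068 - 8300\right) - 32276}{5} = \frac{-33368 - 32276}{5} = \frac{1}{5} \left(-65644\right) = - \frac{65644}{5} \approx -13129.0$)
$\frac{l}{s{\left(x,j \right)}} = - \frac{65644}{5 \left(9 + 0^{2}\right)} = - \frac{65644}{5 \left(9 + 0\right)} = - \frac{65644}{5 \cdot 9} = \left(- \frac{65644}{5}\right) \frac{1}{9} = - \frac{65644}{45}$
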